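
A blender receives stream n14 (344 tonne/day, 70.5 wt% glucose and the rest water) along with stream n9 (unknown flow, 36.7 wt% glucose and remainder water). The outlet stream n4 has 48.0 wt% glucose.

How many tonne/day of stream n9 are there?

685 tonne/day

Let n9 be the unknown flow. Total out = 344 + n9.
glucose balance: 242.52 + 0.367·n9 = 0.480·(344 + n9)
(0.367 − 0.480)·n9 = 0.480×344 − 242.52 = -77.4
n9 = -77.4 / -0.113 = 684.96 tonne/day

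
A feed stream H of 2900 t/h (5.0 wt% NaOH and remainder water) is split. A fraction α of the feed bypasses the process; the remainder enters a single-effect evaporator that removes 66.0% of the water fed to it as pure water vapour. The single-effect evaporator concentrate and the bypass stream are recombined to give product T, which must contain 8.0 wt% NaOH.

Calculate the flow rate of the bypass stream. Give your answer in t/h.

All 2900×0.050 = 145 t/h of NaOH reaches T, so T = 145/0.080 = 1812.5 t/h and vapour = 1087.5 t/h.
The evaporator receives (1−α)·2900 of feed at 0.950 water and removes 0.660 of that water:
0.660×0.950×(1−α)×2900 = 1087.5
(1−α) = 1087.5/1818.3 = 0.5981;  α = 0.4019.
Bypass flow = 0.4019×2900 = 1165.6 t/h.

1166 t/h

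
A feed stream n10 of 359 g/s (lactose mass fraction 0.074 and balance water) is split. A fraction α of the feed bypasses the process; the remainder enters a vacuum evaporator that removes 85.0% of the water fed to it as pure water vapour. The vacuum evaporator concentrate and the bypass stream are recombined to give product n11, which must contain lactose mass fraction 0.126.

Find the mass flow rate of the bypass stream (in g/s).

170.8 g/s

All 359×0.074 = 26.566 g/s of lactose reaches n11, so n11 = 26.566/0.126 = 210.84 g/s and vapour = 148.16 g/s.
The evaporator receives (1−α)·359 of feed at 0.926 water and removes 0.850 of that water:
0.850×0.926×(1−α)×359 = 148.16
(1−α) = 148.16/282.57 = 0.5243;  α = 0.4757.
Bypass flow = 0.4757×359 = 170.77 g/s.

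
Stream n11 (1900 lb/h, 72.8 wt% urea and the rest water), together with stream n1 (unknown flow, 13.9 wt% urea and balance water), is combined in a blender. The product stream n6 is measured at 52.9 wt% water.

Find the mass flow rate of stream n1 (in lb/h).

Let n1 be the unknown flow. Total out = 1900 + n1.
water balance: 516.8 + 0.861·n1 = 0.529·(1900 + n1)
(0.861 − 0.529)·n1 = 0.529×1900 − 516.8 = 488.3
n1 = 488.3 / 0.332 = 1470.8 lb/h

1471 lb/h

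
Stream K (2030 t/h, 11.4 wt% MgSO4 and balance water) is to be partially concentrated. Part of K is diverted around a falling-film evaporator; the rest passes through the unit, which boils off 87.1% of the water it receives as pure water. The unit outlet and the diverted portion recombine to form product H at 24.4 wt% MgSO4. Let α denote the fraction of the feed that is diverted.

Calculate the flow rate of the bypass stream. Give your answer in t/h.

All 2030×0.114 = 231.42 t/h of MgSO4 reaches H, so H = 231.42/0.244 = 948.44 t/h and vapour = 1081.6 t/h.
The evaporator receives (1−α)·2030 of feed at 0.886 water and removes 0.871 of that water:
0.871×0.886×(1−α)×2030 = 1081.6
(1−α) = 1081.6/1566.6 = 0.6904;  α = 0.3096.
Bypass flow = 0.3096×2030 = 628.49 t/h.

628.5 t/h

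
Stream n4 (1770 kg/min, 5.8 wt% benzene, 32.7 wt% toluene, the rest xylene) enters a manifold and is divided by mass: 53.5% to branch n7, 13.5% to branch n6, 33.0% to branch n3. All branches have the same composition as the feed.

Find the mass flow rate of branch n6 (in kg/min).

Branch n6 flow = 0.135×1770 = 238.95 kg/min.

239 kg/min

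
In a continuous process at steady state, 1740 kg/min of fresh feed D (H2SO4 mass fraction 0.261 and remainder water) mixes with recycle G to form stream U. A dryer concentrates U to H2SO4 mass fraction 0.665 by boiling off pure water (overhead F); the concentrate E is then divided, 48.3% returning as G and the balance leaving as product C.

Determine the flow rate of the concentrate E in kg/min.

Overall H2SO4 balance (none leaves overhead): H2SO4 in fresh feed = H2SO4 in product, i.e. 1740×0.261 = (1−0.483)·E·0.665.
E = 454.14/(0.665×0.517) = 1320.9 kg/min.

1321 kg/min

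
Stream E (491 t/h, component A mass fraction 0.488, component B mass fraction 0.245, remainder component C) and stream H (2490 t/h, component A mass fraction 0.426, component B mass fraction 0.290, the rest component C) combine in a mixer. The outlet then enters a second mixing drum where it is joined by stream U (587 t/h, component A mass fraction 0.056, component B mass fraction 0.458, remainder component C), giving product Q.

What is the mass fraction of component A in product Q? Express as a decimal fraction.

Overall, product flow = 3568 t/h.
component A in = 491×0.488 + 2490×0.426 + 587×0.056 = 1333.2 t/h.
component A fraction in Q = 0.374.

0.374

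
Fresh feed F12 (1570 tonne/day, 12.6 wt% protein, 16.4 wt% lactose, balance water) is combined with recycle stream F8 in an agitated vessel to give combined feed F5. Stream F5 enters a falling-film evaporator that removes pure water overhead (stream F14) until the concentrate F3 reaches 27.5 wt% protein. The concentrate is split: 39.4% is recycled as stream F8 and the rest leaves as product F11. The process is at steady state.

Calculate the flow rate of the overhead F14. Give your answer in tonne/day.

850.7 tonne/day

Overall protein balance (none leaves overhead): protein in fresh feed = protein in product, i.e. 1570×0.126 = (1−0.394)·F3·0.275.
F3 = 197.82/(0.275×0.606) = 1187 tonne/day.
Recycle F8 = 0.394×1187 = 467.69 tonne/day.
Combined feed F5 = 1570 + 467.69 = 2037.7 tonne/day.
Overhead F14 = F5 − F3 = 2037.7 − 1187 = 850.65 tonne/day.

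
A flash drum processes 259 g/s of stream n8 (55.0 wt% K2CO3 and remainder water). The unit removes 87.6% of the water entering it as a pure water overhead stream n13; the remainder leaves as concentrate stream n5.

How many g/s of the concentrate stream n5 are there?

water entering = 259×0.450 = 116.55 g/s; overhead removed = 0.876×116.55 = 102.1 g/s.
Concentrate = 259 − 102.1 = 156.9 g/s.

156.9 g/s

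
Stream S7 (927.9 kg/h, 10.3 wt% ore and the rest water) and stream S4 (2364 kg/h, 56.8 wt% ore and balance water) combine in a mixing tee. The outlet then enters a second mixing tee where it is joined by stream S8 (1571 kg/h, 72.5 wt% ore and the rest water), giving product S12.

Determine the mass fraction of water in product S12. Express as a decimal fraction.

Overall, product flow = 4862.9 kg/h.
water in = 927.9×0.897 + 2364×0.432 + 1571×0.275 = 2285.6 kg/h.
water fraction in S12 = 0.470.

0.470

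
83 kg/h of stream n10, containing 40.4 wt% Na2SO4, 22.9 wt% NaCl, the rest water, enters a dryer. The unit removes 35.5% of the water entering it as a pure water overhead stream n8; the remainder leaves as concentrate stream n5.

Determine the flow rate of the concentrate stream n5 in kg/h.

72.19 kg/h

water entering = 83×0.367 = 30.461 kg/h; overhead removed = 0.355×30.461 = 10.814 kg/h.
Concentrate = 83 − 10.814 = 72.186 kg/h.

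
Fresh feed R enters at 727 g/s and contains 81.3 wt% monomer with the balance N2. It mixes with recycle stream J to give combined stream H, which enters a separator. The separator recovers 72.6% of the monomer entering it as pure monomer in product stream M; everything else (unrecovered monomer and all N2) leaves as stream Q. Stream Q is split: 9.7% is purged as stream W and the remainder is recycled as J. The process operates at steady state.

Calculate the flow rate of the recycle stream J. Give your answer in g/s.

1460 g/s

N2 enters only via R and leaves only via the purge: 727×0.187 = 0.097×(N2 in Q), and the separator passes all N2, so N2 in H = N2 in Q = 1401.5 g/s.
monomer in H: m_A = 727×0.813 + (1−0.097)·(1−0.726)·m_A, so m_A = 591.05/0.7526 = 785.37 g/s.
Q = (1−0.726)×785.37 + 1401.5 = 1616.7 g/s.
Recycle J = (1−0.097)×1616.7 = 1459.9 g/s.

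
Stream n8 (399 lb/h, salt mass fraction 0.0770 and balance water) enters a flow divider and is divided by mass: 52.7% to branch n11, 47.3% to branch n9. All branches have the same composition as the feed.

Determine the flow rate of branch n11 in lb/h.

Branch n11 flow = 0.527×399 = 210.27 lb/h.

210.3 lb/h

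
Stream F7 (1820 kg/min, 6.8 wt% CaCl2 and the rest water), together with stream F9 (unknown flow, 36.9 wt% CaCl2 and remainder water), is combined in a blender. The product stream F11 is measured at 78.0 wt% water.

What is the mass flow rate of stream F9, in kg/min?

Let F9 be the unknown flow. Total out = 1820 + F9.
water balance: 1696.2 + 0.631·F9 = 0.780·(1820 + F9)
(0.631 − 0.780)·F9 = 0.780×1820 − 1696.2 = -276.64
F9 = -276.64 / -0.149 = 1856.6 kg/min

1857 kg/min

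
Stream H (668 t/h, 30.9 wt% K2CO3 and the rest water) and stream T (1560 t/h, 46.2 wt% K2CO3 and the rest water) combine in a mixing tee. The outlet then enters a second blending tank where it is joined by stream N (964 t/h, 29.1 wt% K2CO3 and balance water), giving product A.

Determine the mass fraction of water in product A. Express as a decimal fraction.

Overall, product flow = 3192 t/h.
water in = 668×0.691 + 1560×0.538 + 964×0.709 = 1984.3 t/h.
water fraction in A = 0.6217.

0.6217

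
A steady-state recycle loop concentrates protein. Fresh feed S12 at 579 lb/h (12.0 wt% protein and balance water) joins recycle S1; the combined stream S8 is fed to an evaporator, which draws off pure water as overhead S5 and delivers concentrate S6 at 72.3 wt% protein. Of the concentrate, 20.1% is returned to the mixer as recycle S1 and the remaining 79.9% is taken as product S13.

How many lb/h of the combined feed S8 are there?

Overall protein balance (none leaves overhead): protein in fresh feed = protein in product, i.e. 579×0.120 = (1−0.201)·S6·0.723.
S6 = 69.48/(0.723×0.799) = 120.27 lb/h.
Recycle S1 = 0.201×120.27 = 24.175 lb/h.
Combined feed S8 = 579 + 24.175 = 603.18 lb/h.

603.2 lb/h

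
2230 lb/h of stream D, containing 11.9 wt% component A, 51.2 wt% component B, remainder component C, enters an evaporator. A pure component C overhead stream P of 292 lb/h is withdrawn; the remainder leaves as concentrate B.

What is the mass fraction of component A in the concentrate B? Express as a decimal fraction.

component A is not removed: 2230×0.119 = 265.37 lb/h of component A enters B.
Concentrate = 2230 − 292 = 1938 lb/h.
Mass fraction = 265.37/1938 = 0.137.

0.137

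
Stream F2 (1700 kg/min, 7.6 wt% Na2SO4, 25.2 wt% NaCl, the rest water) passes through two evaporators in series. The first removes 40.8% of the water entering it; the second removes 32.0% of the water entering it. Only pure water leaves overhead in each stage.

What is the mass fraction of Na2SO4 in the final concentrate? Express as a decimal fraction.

water in feed = 1700×0.672 = 1142.4 kg/min.
After stage 1: water left = (1−0.408)×1142.4 = 676.3; stream total = 1233.9 kg/min.
After stage 2: water left = (1−0.320)×676.3 = 459.88; final concentrate = 1017.5 kg/min.
Na2SO4 fraction = 129.2/1017.5 = 0.127.

0.127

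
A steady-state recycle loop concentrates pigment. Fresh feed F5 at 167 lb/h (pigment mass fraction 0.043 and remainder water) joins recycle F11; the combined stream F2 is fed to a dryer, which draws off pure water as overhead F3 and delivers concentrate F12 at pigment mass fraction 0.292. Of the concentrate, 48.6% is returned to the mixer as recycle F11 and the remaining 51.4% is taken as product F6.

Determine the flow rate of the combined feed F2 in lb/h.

Overall pigment balance (none leaves overhead): pigment in fresh feed = pigment in product, i.e. 167×0.043 = (1−0.486)·F12·0.292.
F12 = 7.181/(0.292×0.514) = 47.845 lb/h.
Recycle F11 = 0.486×47.845 = 23.253 lb/h.
Combined feed F2 = 167 + 23.253 = 190.25 lb/h.

190.3 lb/h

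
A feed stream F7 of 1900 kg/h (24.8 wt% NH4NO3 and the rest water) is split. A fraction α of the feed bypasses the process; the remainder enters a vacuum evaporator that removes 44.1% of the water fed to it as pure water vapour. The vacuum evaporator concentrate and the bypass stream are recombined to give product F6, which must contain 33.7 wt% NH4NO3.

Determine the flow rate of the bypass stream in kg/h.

All 1900×0.248 = 471.2 kg/h of NH4NO3 reaches F6, so F6 = 471.2/0.337 = 1398.2 kg/h and vapour = 501.78 kg/h.
The evaporator receives (1−α)·1900 of feed at 0.752 water and removes 0.441 of that water:
0.441×0.752×(1−α)×1900 = 501.78
(1−α) = 501.78/630.1 = 0.7963;  α = 0.2037.
Bypass flow = 0.2037×1900 = 386.94 kg/h.

386.9 kg/h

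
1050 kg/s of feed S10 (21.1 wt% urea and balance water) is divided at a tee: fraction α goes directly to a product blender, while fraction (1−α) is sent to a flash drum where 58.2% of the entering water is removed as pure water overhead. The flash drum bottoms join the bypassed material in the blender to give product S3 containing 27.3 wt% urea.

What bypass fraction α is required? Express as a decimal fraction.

0.505

All 1050×0.211 = 221.55 kg/s of urea reaches S3, so S3 = 221.55/0.273 = 811.54 kg/s and vapour = 238.46 kg/s.
The evaporator receives (1−α)·1050 of feed at 0.789 water and removes 0.582 of that water:
0.582×0.789×(1−α)×1050 = 238.46
(1−α) = 238.46/482.16 = 0.4946;  α = 0.5054.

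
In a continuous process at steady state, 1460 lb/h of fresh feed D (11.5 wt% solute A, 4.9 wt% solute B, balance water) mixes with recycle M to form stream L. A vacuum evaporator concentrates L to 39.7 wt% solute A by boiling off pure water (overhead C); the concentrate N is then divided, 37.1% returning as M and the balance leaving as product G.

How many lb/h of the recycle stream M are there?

Overall solute A balance (none leaves overhead): solute A in fresh feed = solute A in product, i.e. 1460×0.115 = (1−0.371)·N·0.397.
N = 167.9/(0.397×0.629) = 672.37 lb/h.
Recycle M = 0.371×672.37 = 249.45 lb/h.

249.4 lb/h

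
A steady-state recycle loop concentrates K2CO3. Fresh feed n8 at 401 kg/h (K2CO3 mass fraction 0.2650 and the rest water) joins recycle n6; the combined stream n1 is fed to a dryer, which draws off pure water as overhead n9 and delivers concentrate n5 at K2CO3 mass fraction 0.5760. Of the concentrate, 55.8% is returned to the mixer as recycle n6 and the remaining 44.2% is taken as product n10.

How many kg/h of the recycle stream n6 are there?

232.9 kg/h

Overall K2CO3 balance (none leaves overhead): K2CO3 in fresh feed = K2CO3 in product, i.e. 401×0.265 = (1−0.558)·n5·0.576.
n5 = 106.27/(0.576×0.442) = 417.39 kg/h.
Recycle n6 = 0.558×417.39 = 232.91 kg/h.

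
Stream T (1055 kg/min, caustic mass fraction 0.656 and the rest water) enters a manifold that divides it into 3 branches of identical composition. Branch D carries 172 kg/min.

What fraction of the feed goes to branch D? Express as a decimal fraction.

0.163

Fraction to D = 172/1055 = 0.1630.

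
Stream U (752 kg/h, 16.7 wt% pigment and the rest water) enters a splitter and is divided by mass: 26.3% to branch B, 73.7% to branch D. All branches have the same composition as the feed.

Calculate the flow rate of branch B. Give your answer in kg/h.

197.8 kg/h

Branch B flow = 0.263×752 = 197.78 kg/h.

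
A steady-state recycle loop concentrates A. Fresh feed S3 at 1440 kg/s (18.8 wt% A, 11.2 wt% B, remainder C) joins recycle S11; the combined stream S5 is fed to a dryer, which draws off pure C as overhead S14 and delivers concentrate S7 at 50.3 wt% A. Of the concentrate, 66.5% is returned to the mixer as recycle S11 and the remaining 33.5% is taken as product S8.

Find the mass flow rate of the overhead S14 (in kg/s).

Overall A balance (none leaves overhead): A in fresh feed = A in product, i.e. 1440×0.188 = (1−0.665)·S7·0.503.
S7 = 270.72/(0.503×0.335) = 1606.6 kg/s.
Recycle S11 = 0.665×1606.6 = 1068.4 kg/s.
Combined feed S5 = 1440 + 1068.4 = 2508.4 kg/s.
Overhead S14 = S5 − S7 = 2508.4 − 1606.6 = 901.79 kg/s.

901.8 kg/s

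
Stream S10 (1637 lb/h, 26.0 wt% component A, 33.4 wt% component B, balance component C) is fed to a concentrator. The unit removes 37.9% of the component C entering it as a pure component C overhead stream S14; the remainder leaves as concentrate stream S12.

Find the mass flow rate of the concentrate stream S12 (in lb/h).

1385 lb/h

component C entering = 1637×0.406 = 664.62 lb/h; overhead removed = 0.379×664.62 = 251.89 lb/h.
Concentrate = 1637 − 251.89 = 1385.1 lb/h.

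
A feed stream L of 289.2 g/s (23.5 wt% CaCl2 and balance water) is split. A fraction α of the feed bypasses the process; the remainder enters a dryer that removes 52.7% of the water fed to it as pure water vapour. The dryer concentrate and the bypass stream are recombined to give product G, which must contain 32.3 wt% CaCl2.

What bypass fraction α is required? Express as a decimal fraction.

0.324

All 289.2×0.235 = 67.962 g/s of CaCl2 reaches G, so G = 67.962/0.323 = 210.41 g/s and vapour = 78.791 g/s.
The evaporator receives (1−α)·289.2 of feed at 0.765 water and removes 0.527 of that water:
0.527×0.765×(1−α)×289.2 = 78.791
(1−α) = 78.791/116.59 = 0.6758;  α = 0.3242.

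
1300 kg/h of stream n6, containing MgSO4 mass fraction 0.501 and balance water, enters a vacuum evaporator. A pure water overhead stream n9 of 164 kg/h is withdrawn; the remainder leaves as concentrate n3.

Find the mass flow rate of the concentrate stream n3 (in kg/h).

Concentrate = 1300 − 164 = 1136 kg/h.

1136 kg/h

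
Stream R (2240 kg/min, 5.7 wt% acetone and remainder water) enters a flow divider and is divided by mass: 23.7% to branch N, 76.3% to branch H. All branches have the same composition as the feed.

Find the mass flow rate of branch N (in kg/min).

Branch N flow = 0.237×2240 = 530.88 kg/min.

530.9 kg/min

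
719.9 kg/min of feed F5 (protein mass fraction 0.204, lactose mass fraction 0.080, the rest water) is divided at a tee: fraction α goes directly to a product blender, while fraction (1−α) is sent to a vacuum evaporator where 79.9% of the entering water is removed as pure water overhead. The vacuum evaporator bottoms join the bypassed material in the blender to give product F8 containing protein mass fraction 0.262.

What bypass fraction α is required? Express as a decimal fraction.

0.613

All 719.9×0.204 = 146.86 kg/min of protein reaches F8, so F8 = 146.86/0.262 = 560.53 kg/min and vapour = 159.37 kg/min.
The evaporator receives (1−α)·719.9 of feed at 0.716 water and removes 0.799 of that water:
0.799×0.716×(1−α)×719.9 = 159.37
(1−α) = 159.37/411.84 = 0.3870;  α = 0.6130.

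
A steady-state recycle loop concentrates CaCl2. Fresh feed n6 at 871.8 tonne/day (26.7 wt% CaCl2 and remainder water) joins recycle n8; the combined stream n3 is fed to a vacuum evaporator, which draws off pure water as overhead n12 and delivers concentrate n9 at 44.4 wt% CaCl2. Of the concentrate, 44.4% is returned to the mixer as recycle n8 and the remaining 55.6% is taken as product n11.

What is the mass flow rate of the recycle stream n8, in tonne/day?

418.7 tonne/day

Overall CaCl2 balance (none leaves overhead): CaCl2 in fresh feed = CaCl2 in product, i.e. 871.8×0.267 = (1−0.444)·n9·0.444.
n9 = 232.77/(0.444×0.556) = 942.91 tonne/day.
Recycle n8 = 0.444×942.91 = 418.65 tonne/day.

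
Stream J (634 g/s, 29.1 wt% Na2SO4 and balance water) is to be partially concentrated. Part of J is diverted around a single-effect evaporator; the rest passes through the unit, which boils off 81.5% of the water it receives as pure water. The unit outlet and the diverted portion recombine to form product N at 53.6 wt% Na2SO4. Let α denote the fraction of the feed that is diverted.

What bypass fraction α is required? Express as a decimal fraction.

All 634×0.291 = 184.49 g/s of Na2SO4 reaches N, so N = 184.49/0.536 = 344.21 g/s and vapour = 289.79 g/s.
The evaporator receives (1−α)·634 of feed at 0.709 water and removes 0.815 of that water:
0.815×0.709×(1−α)×634 = 289.79
(1−α) = 289.79/366.35 = 0.7910;  α = 0.2090.

0.209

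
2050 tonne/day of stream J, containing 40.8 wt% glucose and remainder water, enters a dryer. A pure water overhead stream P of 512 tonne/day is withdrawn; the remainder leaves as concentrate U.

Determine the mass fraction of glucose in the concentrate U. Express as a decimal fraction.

glucose is not removed: 2050×0.408 = 836.4 tonne/day of glucose enters U.
Concentrate = 2050 − 512 = 1538 tonne/day.
Mass fraction = 836.4/1538 = 0.5438.

0.5438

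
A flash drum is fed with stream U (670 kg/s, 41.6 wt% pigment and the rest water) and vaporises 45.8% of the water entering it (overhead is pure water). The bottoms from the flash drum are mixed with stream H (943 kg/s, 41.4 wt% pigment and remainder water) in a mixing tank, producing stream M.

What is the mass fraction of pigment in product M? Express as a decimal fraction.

0.467

Vapour removed = 0.458×0.584×670 = 179.21 kg/s; concentrate = 490.79 kg/s.
pigment reaching the mixer = 278.72 (from concentrate) + 943×0.414 = 669.12 kg/s.
Product flow = 490.79 + 943 = 1433.8 kg/s; pigment fraction = 0.467.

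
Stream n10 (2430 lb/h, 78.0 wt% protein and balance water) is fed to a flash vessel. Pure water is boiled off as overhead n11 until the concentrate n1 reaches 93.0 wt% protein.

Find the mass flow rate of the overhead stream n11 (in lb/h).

391.9 lb/h

protein is conserved: 2430×0.780 = 1895.4 lb/h all reports to the concentrate.
Concentrate = 1895.4/(target fraction) = 2038.1 lb/h.
Overhead = 2430 − 2038.1 = 391.94 lb/h.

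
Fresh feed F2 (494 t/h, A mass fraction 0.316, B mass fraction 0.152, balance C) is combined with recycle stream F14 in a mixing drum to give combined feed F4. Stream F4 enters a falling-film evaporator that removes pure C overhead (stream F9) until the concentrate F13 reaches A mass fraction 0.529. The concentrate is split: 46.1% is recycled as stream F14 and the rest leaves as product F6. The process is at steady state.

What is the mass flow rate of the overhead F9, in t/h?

Overall A balance (none leaves overhead): A in fresh feed = A in product, i.e. 494×0.316 = (1−0.461)·F13·0.529.
F13 = 156.1/(0.529×0.539) = 547.48 t/h.
Recycle F14 = 0.461×547.48 = 252.39 t/h.
Combined feed F4 = 494 + 252.39 = 746.39 t/h.
Overhead F9 = F4 − F13 = 746.39 − 547.48 = 198.91 t/h.

198.9 t/h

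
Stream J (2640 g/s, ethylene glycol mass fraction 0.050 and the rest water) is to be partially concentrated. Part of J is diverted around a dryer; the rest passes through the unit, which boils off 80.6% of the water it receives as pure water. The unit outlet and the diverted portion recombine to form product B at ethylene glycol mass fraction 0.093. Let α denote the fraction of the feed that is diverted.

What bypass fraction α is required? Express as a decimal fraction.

All 2640×0.050 = 132 g/s of ethylene glycol reaches B, so B = 132/0.093 = 1419.4 g/s and vapour = 1220.6 g/s.
The evaporator receives (1−α)·2640 of feed at 0.950 water and removes 0.806 of that water:
0.806×0.950×(1−α)×2640 = 1220.6
(1−α) = 1220.6/2021.4 = 0.6038;  α = 0.3962.

0.396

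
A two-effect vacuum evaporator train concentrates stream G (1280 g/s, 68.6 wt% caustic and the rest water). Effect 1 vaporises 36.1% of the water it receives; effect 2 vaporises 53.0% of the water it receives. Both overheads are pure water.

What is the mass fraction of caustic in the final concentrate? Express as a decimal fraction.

water in feed = 1280×0.314 = 401.92 g/s.
After stage 1: water left = (1−0.361)×401.92 = 256.83; stream total = 1134.9 g/s.
After stage 2: water left = (1−0.530)×256.83 = 120.71; final concentrate = 998.79 g/s.
caustic fraction = 878.08/998.79 = 0.8791.

0.8791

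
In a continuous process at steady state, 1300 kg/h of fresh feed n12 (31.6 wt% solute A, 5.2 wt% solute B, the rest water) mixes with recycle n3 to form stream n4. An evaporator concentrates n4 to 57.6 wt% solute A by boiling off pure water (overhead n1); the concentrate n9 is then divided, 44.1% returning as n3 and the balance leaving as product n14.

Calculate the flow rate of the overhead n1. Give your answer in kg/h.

586.8 kg/h

Overall solute A balance (none leaves overhead): solute A in fresh feed = solute A in product, i.e. 1300×0.316 = (1−0.441)·n9·0.576.
n9 = 410.8/(0.576×0.559) = 1275.8 kg/h.
Recycle n3 = 0.441×1275.8 = 562.65 kg/h.
Combined feed n4 = 1300 + 562.65 = 1862.6 kg/h.
Overhead n1 = n4 − n9 = 1862.6 − 1275.8 = 586.81 kg/h.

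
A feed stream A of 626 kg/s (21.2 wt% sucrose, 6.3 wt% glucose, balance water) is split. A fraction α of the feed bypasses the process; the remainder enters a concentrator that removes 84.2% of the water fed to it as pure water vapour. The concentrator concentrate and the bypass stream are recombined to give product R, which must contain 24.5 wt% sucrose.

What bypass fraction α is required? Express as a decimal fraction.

All 626×0.212 = 132.71 kg/s of sucrose reaches R, so R = 132.71/0.245 = 541.68 kg/s and vapour = 84.318 kg/s.
The evaporator receives (1−α)·626 of feed at 0.725 water and removes 0.842 of that water:
0.842×0.725×(1−α)×626 = 84.318
(1−α) = 84.318/382.14 = 0.2206;  α = 0.7794.

0.779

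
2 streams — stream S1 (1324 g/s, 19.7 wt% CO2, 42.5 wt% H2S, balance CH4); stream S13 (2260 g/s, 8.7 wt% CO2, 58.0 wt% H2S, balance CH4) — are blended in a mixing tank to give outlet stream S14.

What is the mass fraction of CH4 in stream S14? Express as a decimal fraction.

0.350

Total flow out = 1324 + 2260 = 3584 g/s.
CH4 in = 1324×0.378 + 2260×0.333 = 1253.1 g/s.
CH4 mass fraction in S14 = 1253.1/3584 = 0.350.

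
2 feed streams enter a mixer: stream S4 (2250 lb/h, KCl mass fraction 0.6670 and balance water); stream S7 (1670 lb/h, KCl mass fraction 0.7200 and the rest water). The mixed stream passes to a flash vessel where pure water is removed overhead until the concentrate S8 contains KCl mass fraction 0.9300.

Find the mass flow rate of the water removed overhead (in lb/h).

1013 lb/h

KCl entering = 2250×0.667 + 1670×0.720 = 2703.1 lb/h.
All KCl reports to S8, so S8 = 2703.1/0.930 = 2906.6 lb/h.
Total feed = 3920 lb/h; overhead = 3920 − 2906.6 = 1013.4 lb/h.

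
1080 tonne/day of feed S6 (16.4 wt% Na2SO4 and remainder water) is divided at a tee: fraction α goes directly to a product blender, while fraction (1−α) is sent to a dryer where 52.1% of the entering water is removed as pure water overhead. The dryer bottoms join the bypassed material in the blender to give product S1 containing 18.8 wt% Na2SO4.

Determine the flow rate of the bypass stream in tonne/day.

All 1080×0.164 = 177.12 tonne/day of Na2SO4 reaches S1, so S1 = 177.12/0.188 = 942.13 tonne/day and vapour = 137.87 tonne/day.
The evaporator receives (1−α)·1080 of feed at 0.836 water and removes 0.521 of that water:
0.521×0.836×(1−α)×1080 = 137.87
(1−α) = 137.87/470.4 = 0.2931;  α = 0.7069.
Bypass flow = 0.7069×1080 = 763.46 tonne/day.

763.5 tonne/day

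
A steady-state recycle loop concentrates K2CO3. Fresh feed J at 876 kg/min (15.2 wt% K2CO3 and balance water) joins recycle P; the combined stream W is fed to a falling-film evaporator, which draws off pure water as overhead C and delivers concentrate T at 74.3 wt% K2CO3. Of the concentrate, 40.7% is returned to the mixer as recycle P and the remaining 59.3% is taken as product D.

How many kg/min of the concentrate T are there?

302.2 kg/min

Overall K2CO3 balance (none leaves overhead): K2CO3 in fresh feed = K2CO3 in product, i.e. 876×0.152 = (1−0.407)·T·0.743.
T = 133.15/(0.743×0.593) = 302.21 kg/min.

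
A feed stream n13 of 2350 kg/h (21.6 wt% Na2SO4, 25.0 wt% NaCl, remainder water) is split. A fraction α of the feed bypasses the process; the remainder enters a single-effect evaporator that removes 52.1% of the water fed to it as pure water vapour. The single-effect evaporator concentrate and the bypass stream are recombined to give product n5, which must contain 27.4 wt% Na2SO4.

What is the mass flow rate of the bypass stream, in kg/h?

562 kg/h

All 2350×0.216 = 507.6 kg/h of Na2SO4 reaches n5, so n5 = 507.6/0.274 = 1852.6 kg/h and vapour = 497.45 kg/h.
The evaporator receives (1−α)·2350 of feed at 0.534 water and removes 0.521 of that water:
0.521×0.534×(1−α)×2350 = 497.45
(1−α) = 497.45/653.8 = 0.7608;  α = 0.2392.
Bypass flow = 0.2392×2350 = 562 kg/h.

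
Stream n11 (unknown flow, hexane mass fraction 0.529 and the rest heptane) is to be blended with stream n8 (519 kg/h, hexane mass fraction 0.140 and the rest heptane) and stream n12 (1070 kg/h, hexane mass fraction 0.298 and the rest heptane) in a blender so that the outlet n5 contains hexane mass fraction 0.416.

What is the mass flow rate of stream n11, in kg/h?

2385 kg/h

Let n11 be the unknown flow. Total out = 1589 + n11.
hexane balance: 391.52 + 0.529·n11 = 0.416·(1589 + n11)
(0.529 − 0.416)·n11 = 0.416×1589 − 391.52 = 269.5
n11 = 269.5 / 0.113 = 2385 kg/h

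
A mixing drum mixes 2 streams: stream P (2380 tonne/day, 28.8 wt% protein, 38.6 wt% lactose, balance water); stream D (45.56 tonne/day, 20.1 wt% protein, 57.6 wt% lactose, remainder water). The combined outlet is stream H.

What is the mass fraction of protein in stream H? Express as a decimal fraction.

Total flow out = 2380 + 45.56 = 2425.6 tonne/day.
protein in = 2380×0.288 + 45.56×0.201 = 694.6 tonne/day.
protein mass fraction in H = 694.6/2425.6 = 0.286.

0.286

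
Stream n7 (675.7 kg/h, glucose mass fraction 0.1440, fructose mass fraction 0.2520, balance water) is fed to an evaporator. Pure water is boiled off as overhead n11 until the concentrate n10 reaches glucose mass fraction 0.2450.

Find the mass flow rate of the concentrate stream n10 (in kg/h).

397.1 kg/h

glucose is conserved: 675.7×0.144 = 97.301 kg/h all reports to the concentrate.
Concentrate = 97.301/(target fraction) = 397.15 kg/h.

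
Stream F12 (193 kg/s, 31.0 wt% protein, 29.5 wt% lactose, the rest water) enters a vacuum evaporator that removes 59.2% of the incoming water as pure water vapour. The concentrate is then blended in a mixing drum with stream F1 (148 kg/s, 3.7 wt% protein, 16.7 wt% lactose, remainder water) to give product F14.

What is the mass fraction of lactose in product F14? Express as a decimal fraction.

0.276

Vapour removed = 0.592×0.395×193 = 45.131 kg/s; concentrate = 147.87 kg/s.
lactose reaching the mixer = 56.935 (from concentrate) + 148×0.167 = 81.651 kg/s.
Product flow = 147.87 + 148 = 295.87 kg/s; lactose fraction = 0.276.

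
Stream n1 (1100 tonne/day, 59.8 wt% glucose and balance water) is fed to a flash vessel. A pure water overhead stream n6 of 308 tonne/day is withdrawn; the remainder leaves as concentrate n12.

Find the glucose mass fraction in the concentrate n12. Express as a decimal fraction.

0.8306

glucose is not removed: 1100×0.598 = 657.8 tonne/day of glucose enters n12.
Concentrate = 1100 − 308 = 792 tonne/day.
Mass fraction = 657.8/792 = 0.8306.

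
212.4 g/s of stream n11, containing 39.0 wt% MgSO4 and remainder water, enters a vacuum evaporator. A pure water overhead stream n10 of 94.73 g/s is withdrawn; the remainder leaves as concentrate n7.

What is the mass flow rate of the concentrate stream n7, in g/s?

Concentrate = 212.4 − 94.73 = 117.67 g/s.

117.7 g/s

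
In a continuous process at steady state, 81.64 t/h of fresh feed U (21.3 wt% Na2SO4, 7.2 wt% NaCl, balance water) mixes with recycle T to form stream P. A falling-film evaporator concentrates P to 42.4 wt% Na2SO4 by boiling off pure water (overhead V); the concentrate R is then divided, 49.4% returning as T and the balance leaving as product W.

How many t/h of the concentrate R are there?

81.05 t/h

Overall Na2SO4 balance (none leaves overhead): Na2SO4 in fresh feed = Na2SO4 in product, i.e. 81.64×0.213 = (1−0.494)·R·0.424.
R = 17.389/(0.424×0.506) = 81.052 t/h.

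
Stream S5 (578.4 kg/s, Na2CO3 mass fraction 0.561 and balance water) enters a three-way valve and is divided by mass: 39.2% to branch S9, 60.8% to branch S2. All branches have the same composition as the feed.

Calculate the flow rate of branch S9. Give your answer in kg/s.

Branch S9 flow = 0.392×578.4 = 226.73 kg/s.

226.7 kg/s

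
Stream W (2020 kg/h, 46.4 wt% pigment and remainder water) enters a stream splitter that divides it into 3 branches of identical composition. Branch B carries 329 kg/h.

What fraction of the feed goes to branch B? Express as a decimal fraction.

Fraction to B = 329/2020 = 0.1629.

0.163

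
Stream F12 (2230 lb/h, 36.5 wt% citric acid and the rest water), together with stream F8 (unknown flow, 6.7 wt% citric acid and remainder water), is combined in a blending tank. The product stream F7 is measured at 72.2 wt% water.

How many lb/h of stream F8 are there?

919.5 lb/h

Let F8 be the unknown flow. Total out = 2230 + F8.
water balance: 1416 + 0.933·F8 = 0.722·(2230 + F8)
(0.933 − 0.722)·F8 = 0.722×2230 − 1416 = 194.01
F8 = 194.01 / 0.211 = 919.48 lb/h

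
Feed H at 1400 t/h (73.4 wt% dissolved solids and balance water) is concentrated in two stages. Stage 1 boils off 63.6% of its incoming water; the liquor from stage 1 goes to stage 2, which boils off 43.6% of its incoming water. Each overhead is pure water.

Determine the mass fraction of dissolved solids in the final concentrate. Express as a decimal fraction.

water in feed = 1400×0.266 = 372.4 t/h.
After stage 1: water left = (1−0.636)×372.4 = 135.55; stream total = 1163.2 t/h.
After stage 2: water left = (1−0.436)×135.55 = 76.452; final concentrate = 1104.1 t/h.
dissolved solids fraction = 1027.6/1104.1 = 0.931.

0.931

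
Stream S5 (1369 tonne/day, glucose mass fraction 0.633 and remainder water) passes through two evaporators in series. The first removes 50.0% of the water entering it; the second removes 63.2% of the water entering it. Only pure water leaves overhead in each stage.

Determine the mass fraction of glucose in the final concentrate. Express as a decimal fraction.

water in feed = 1369×0.367 = 502.42 tonne/day.
After stage 1: water left = (1−0.500)×502.42 = 251.21; stream total = 1117.8 tonne/day.
After stage 2: water left = (1−0.632)×251.21 = 92.446; final concentrate = 959.02 tonne/day.
glucose fraction = 866.58/959.02 = 0.904.

0.904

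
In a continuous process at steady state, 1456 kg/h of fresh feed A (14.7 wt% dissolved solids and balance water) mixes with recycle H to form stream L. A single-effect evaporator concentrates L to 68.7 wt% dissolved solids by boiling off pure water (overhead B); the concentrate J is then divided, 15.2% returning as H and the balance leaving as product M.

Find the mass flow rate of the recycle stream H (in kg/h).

Overall dissolved solids balance (none leaves overhead): dissolved solids in fresh feed = dissolved solids in product, i.e. 1456×0.147 = (1−0.152)·J·0.687.
J = 214.03/(0.687×0.848) = 367.39 kg/h.
Recycle H = 0.152×367.39 = 55.843 kg/h.

55.84 kg/h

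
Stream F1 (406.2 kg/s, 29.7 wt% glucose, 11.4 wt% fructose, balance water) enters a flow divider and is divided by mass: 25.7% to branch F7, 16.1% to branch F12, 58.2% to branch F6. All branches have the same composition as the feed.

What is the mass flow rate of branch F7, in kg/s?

104.4 kg/s

Branch F7 flow = 0.257×406.2 = 104.39 kg/s.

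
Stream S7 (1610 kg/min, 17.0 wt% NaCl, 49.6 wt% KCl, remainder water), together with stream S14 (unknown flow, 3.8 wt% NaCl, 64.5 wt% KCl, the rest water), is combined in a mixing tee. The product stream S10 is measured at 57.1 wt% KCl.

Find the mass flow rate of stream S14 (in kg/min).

1632 kg/min

Let S14 be the unknown flow. Total out = 1610 + S14.
KCl balance: 798.56 + 0.645·S14 = 0.571·(1610 + S14)
(0.645 − 0.571)·S14 = 0.571×1610 − 798.56 = 120.75
S14 = 120.75 / 0.074 = 1631.8 kg/min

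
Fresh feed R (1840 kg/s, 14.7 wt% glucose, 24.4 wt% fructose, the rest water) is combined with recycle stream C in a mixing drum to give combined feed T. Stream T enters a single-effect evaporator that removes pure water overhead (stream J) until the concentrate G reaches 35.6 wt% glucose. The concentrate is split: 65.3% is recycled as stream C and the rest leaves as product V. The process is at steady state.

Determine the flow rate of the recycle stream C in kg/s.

Overall glucose balance (none leaves overhead): glucose in fresh feed = glucose in product, i.e. 1840×0.147 = (1−0.653)·G·0.356.
G = 270.48/(0.356×0.347) = 2189.6 kg/s.
Recycle C = 0.653×2189.6 = 1429.8 kg/s.

1430 kg/s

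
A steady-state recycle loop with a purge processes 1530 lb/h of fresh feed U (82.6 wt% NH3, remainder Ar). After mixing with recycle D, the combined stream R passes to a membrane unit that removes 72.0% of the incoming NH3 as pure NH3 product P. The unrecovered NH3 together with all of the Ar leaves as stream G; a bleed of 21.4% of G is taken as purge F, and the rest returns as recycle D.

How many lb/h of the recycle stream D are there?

1334 lb/h

Ar enters only via U and leaves only via the purge: 1530×0.174 = 0.214×(Ar in G), and the membrane unit passes all Ar, so Ar in R = Ar in G = 1244 lb/h.
NH3 in R: m_A = 1530×0.826 + (1−0.214)·(1−0.720)·m_A, so m_A = 1263.8/0.7799 = 1620.4 lb/h.
G = (1−0.720)×1620.4 + 1244 = 1697.7 lb/h.
Recycle D = (1−0.214)×1697.7 = 1334.4 lb/h.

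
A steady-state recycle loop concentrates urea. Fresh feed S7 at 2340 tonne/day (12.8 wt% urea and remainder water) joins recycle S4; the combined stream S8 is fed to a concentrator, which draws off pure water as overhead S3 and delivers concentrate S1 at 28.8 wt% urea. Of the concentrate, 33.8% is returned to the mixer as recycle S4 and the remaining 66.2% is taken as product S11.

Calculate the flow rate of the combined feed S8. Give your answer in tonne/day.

2871 tonne/day

Overall urea balance (none leaves overhead): urea in fresh feed = urea in product, i.e. 2340×0.128 = (1−0.338)·S1·0.288.
S1 = 299.52/(0.288×0.662) = 1571 tonne/day.
Recycle S4 = 0.338×1571 = 531 tonne/day.
Combined feed S8 = 2340 + 531 = 2871 tonne/day.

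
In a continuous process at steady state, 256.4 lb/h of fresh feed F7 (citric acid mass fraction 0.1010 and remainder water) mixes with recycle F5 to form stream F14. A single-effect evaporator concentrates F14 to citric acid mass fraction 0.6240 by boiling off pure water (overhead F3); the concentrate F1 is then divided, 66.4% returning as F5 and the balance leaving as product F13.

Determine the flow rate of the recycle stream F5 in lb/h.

Overall citric acid balance (none leaves overhead): citric acid in fresh feed = citric acid in product, i.e. 256.4×0.101 = (1−0.664)·F1·0.624.
F1 = 25.896/(0.624×0.336) = 123.51 lb/h.
Recycle F5 = 0.664×123.51 = 82.013 lb/h.

82.01 lb/h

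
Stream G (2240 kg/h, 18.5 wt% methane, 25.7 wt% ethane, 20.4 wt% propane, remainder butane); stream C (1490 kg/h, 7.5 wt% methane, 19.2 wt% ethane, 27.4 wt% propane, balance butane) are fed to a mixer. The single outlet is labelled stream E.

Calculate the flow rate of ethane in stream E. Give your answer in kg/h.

861.8 kg/h

ethane out = ethane in = 2240×0.257 + 1490×0.192 = 861.76 kg/h.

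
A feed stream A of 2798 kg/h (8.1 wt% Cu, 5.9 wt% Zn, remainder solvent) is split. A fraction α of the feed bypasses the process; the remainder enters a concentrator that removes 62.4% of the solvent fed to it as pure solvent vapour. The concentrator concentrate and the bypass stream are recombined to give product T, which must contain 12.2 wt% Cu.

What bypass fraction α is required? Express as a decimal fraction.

0.374

All 2798×0.081 = 226.64 kg/h of Cu reaches T, so T = 226.64/0.122 = 1857.7 kg/h and vapour = 940.31 kg/h.
The evaporator receives (1−α)·2798 of feed at 0.860 solvent and removes 0.624 of that solvent:
0.624×0.860×(1−α)×2798 = 940.31
(1−α) = 940.31/1501.5 = 0.6262;  α = 0.3738.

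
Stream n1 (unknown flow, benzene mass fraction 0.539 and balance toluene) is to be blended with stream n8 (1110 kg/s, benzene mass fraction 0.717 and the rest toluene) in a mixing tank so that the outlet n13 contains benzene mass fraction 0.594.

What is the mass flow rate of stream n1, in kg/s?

2482 kg/s

Let n1 be the unknown flow. Total out = 1110 + n1.
benzene balance: 795.87 + 0.539·n1 = 0.594·(1110 + n1)
(0.539 − 0.594)·n1 = 0.594×1110 − 795.87 = -136.53
n1 = -136.53 / -0.055 = 2482.4 kg/s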